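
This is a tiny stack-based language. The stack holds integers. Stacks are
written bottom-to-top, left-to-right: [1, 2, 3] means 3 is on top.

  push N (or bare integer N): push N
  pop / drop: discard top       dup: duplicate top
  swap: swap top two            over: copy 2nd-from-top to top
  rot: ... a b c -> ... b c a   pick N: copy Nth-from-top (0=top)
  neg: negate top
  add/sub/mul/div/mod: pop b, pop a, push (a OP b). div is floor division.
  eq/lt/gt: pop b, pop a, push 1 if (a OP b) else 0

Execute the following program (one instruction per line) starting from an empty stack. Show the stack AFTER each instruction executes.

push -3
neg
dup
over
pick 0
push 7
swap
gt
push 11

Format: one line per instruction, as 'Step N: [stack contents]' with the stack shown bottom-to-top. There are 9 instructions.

Step 1: [-3]
Step 2: [3]
Step 3: [3, 3]
Step 4: [3, 3, 3]
Step 5: [3, 3, 3, 3]
Step 6: [3, 3, 3, 3, 7]
Step 7: [3, 3, 3, 7, 3]
Step 8: [3, 3, 3, 1]
Step 9: [3, 3, 3, 1, 11]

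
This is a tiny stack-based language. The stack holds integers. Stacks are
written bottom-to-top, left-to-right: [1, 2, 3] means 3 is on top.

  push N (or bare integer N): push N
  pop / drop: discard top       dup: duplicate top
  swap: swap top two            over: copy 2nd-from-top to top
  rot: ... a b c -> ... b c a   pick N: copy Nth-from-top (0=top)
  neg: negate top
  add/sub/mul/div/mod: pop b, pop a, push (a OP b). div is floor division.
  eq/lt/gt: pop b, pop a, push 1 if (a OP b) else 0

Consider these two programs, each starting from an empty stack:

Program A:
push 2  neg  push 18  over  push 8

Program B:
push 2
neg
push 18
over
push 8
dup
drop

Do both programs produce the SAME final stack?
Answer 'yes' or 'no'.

Program A trace:
  After 'push 2': [2]
  After 'neg': [-2]
  After 'push 18': [-2, 18]
  After 'over': [-2, 18, -2]
  After 'push 8': [-2, 18, -2, 8]
Program A final stack: [-2, 18, -2, 8]

Program B trace:
  After 'push 2': [2]
  After 'neg': [-2]
  After 'push 18': [-2, 18]
  After 'over': [-2, 18, -2]
  After 'push 8': [-2, 18, -2, 8]
  After 'dup': [-2, 18, -2, 8, 8]
  After 'drop': [-2, 18, -2, 8]
Program B final stack: [-2, 18, -2, 8]
Same: yes

Answer: yes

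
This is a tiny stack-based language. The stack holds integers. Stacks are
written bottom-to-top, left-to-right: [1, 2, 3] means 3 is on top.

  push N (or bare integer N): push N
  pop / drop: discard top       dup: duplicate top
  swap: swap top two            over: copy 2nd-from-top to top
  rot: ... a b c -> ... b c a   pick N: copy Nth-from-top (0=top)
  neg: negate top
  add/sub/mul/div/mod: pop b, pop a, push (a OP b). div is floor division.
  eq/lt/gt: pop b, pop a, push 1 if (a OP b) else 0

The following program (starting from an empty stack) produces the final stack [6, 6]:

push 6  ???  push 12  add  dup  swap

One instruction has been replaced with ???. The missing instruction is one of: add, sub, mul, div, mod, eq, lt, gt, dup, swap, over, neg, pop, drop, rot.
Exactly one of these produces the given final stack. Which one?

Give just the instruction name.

Stack before ???: [6]
Stack after ???:  [-6]
The instruction that transforms [6] -> [-6] is: neg

Answer: neg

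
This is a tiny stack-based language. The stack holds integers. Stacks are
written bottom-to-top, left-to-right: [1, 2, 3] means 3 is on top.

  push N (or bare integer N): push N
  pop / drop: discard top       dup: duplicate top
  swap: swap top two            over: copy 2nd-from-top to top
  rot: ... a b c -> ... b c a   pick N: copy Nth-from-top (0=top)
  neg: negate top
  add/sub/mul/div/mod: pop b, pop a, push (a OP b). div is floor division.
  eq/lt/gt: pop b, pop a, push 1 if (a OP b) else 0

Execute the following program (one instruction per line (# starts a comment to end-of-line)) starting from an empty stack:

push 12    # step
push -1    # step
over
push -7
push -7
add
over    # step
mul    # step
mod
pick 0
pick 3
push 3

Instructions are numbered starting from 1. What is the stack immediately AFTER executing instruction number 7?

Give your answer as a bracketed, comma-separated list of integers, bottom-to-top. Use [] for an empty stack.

Answer: [12, -1, 12, -14, 12]

Derivation:
Step 1 ('push 12'): [12]
Step 2 ('push -1'): [12, -1]
Step 3 ('over'): [12, -1, 12]
Step 4 ('push -7'): [12, -1, 12, -7]
Step 5 ('push -7'): [12, -1, 12, -7, -7]
Step 6 ('add'): [12, -1, 12, -14]
Step 7 ('over'): [12, -1, 12, -14, 12]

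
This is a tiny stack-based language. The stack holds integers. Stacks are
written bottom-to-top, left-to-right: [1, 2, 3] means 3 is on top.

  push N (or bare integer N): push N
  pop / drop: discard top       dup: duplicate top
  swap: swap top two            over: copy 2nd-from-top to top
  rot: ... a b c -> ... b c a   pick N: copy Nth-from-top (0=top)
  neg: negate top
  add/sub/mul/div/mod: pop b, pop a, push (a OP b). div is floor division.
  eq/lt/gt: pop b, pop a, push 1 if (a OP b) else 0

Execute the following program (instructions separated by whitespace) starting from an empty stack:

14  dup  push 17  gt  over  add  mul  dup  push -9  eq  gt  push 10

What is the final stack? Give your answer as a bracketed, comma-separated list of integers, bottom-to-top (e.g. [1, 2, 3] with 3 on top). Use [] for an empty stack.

After 'push 14': [14]
After 'dup': [14, 14]
After 'push 17': [14, 14, 17]
After 'gt': [14, 0]
After 'over': [14, 0, 14]
After 'add': [14, 14]
After 'mul': [196]
After 'dup': [196, 196]
After 'push -9': [196, 196, -9]
After 'eq': [196, 0]
After 'gt': [1]
After 'push 10': [1, 10]

Answer: [1, 10]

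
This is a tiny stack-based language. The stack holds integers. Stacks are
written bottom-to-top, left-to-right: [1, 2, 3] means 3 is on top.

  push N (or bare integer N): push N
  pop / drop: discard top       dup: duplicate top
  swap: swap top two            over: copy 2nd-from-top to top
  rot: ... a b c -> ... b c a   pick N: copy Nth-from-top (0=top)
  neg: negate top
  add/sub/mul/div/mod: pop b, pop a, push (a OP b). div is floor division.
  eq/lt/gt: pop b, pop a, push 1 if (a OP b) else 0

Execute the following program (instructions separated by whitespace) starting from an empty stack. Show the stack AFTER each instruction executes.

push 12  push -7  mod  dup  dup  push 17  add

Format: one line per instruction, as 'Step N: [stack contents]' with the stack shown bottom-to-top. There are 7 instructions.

Step 1: [12]
Step 2: [12, -7]
Step 3: [-2]
Step 4: [-2, -2]
Step 5: [-2, -2, -2]
Step 6: [-2, -2, -2, 17]
Step 7: [-2, -2, 15]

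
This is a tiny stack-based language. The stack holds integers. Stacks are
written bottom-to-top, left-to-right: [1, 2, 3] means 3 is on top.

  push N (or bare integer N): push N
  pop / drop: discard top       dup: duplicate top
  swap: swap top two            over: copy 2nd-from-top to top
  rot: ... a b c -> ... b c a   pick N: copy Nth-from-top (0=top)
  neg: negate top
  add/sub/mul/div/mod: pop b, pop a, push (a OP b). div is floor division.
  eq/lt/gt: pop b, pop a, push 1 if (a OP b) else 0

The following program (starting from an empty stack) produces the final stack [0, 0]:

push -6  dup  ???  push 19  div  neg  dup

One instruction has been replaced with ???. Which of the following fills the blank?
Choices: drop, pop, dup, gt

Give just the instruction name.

Answer: gt

Derivation:
Stack before ???: [-6, -6]
Stack after ???:  [0]
Checking each choice:
  drop: produces [1, 1]
  pop: produces [1, 1]
  dup: produces [-6, -6, 1, 1]
  gt: MATCH


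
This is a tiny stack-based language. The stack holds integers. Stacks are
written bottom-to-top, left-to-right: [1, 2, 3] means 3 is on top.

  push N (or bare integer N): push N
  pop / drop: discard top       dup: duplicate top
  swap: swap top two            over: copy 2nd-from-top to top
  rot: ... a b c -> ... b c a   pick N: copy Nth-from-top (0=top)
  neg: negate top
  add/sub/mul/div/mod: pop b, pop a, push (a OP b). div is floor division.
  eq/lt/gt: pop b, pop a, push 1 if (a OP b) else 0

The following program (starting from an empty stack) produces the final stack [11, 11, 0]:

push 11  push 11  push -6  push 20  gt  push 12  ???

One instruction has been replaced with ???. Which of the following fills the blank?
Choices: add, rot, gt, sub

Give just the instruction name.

Answer: gt

Derivation:
Stack before ???: [11, 11, 0, 12]
Stack after ???:  [11, 11, 0]
Checking each choice:
  add: produces [11, 11, 12]
  rot: produces [11, 0, 12, 11]
  gt: MATCH
  sub: produces [11, 11, -12]


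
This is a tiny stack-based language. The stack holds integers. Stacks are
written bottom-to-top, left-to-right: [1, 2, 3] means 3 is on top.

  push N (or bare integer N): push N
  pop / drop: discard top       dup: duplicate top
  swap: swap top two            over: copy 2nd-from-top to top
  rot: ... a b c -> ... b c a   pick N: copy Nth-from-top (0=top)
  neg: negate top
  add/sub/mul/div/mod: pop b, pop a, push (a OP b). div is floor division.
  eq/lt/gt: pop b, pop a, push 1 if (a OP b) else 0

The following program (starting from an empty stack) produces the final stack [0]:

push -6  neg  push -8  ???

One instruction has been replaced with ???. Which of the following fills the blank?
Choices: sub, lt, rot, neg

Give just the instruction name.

Stack before ???: [6, -8]
Stack after ???:  [0]
Checking each choice:
  sub: produces [14]
  lt: MATCH
  rot: stack underflow (need 3, have 2)
  neg: produces [6, 8]


Answer: lt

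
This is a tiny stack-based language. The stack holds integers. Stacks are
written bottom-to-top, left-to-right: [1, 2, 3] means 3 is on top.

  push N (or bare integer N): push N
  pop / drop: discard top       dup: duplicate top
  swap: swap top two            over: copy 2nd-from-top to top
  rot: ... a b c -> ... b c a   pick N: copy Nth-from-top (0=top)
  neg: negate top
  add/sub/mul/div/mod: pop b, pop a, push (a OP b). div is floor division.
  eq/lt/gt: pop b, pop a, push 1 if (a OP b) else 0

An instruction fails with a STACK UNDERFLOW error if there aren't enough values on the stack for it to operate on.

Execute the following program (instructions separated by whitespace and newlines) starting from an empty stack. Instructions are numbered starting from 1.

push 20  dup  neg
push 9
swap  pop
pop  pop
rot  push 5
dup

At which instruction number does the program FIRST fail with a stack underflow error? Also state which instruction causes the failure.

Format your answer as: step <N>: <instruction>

Answer: step 9: rot

Derivation:
Step 1 ('push 20'): stack = [20], depth = 1
Step 2 ('dup'): stack = [20, 20], depth = 2
Step 3 ('neg'): stack = [20, -20], depth = 2
Step 4 ('push 9'): stack = [20, -20, 9], depth = 3
Step 5 ('swap'): stack = [20, 9, -20], depth = 3
Step 6 ('pop'): stack = [20, 9], depth = 2
Step 7 ('pop'): stack = [20], depth = 1
Step 8 ('pop'): stack = [], depth = 0
Step 9 ('rot'): needs 3 value(s) but depth is 0 — STACK UNDERFLOW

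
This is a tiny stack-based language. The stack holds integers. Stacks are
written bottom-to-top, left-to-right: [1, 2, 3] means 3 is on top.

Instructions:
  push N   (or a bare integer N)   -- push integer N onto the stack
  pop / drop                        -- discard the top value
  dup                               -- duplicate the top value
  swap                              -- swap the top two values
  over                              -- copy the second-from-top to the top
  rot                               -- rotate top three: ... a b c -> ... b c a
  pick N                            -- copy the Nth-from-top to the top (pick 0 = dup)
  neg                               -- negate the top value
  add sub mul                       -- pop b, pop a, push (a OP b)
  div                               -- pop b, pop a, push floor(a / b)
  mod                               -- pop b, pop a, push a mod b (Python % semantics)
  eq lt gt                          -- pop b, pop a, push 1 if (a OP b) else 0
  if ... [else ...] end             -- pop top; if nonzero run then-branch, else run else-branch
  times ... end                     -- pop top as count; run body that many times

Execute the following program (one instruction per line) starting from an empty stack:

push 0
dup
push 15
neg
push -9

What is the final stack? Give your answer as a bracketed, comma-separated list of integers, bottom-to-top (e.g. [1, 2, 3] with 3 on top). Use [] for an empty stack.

Answer: [0, 0, -15, -9]

Derivation:
After 'push 0': [0]
After 'dup': [0, 0]
After 'push 15': [0, 0, 15]
After 'neg': [0, 0, -15]
After 'push -9': [0, 0, -15, -9]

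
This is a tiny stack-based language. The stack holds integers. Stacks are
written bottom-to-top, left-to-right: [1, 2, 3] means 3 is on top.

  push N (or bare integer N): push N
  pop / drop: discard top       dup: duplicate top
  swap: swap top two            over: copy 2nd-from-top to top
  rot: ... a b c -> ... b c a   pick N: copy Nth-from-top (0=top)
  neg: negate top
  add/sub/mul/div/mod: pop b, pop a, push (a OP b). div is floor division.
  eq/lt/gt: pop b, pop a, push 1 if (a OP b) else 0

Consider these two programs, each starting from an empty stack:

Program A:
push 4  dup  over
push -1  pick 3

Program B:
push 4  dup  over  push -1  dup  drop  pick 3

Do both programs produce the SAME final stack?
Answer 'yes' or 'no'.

Program A trace:
  After 'push 4': [4]
  After 'dup': [4, 4]
  After 'over': [4, 4, 4]
  After 'push -1': [4, 4, 4, -1]
  After 'pick 3': [4, 4, 4, -1, 4]
Program A final stack: [4, 4, 4, -1, 4]

Program B trace:
  After 'push 4': [4]
  After 'dup': [4, 4]
  After 'over': [4, 4, 4]
  After 'push -1': [4, 4, 4, -1]
  After 'dup': [4, 4, 4, -1, -1]
  After 'drop': [4, 4, 4, -1]
  After 'pick 3': [4, 4, 4, -1, 4]
Program B final stack: [4, 4, 4, -1, 4]
Same: yes

Answer: yes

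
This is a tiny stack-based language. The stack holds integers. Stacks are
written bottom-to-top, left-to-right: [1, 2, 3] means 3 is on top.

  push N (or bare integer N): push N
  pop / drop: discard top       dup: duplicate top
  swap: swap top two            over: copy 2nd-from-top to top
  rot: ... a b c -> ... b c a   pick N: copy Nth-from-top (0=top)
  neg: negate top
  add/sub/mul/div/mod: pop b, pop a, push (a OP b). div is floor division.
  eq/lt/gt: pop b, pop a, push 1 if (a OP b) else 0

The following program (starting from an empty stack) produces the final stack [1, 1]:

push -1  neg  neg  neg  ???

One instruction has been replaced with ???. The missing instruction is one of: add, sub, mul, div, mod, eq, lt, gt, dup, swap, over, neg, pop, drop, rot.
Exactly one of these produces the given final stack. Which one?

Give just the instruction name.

Answer: dup

Derivation:
Stack before ???: [1]
Stack after ???:  [1, 1]
The instruction that transforms [1] -> [1, 1] is: dup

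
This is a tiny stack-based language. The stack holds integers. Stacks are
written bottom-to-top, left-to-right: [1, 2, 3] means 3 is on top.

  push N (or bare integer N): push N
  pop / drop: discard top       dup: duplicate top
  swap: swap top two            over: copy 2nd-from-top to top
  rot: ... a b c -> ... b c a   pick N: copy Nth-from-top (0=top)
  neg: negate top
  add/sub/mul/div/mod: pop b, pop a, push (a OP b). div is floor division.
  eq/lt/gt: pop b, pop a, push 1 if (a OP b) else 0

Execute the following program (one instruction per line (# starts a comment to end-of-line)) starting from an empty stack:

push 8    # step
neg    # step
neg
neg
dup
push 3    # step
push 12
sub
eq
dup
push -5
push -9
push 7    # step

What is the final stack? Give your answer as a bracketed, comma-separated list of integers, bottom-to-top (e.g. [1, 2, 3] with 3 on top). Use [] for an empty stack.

After 'push 8': [8]
After 'neg': [-8]
After 'neg': [8]
After 'neg': [-8]
After 'dup': [-8, -8]
After 'push 3': [-8, -8, 3]
After 'push 12': [-8, -8, 3, 12]
After 'sub': [-8, -8, -9]
After 'eq': [-8, 0]
After 'dup': [-8, 0, 0]
After 'push -5': [-8, 0, 0, -5]
After 'push -9': [-8, 0, 0, -5, -9]
After 'push 7': [-8, 0, 0, -5, -9, 7]

Answer: [-8, 0, 0, -5, -9, 7]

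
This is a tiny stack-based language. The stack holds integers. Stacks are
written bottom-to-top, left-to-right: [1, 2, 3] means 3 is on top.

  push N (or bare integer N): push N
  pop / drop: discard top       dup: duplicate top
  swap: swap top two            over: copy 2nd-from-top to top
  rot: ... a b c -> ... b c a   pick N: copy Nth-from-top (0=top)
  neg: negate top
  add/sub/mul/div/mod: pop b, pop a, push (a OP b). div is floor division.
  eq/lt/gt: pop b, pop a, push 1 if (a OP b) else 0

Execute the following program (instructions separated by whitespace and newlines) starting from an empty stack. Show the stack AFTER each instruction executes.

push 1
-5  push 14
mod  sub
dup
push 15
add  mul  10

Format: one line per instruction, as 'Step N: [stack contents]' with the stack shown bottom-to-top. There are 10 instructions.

Step 1: [1]
Step 2: [1, -5]
Step 3: [1, -5, 14]
Step 4: [1, 9]
Step 5: [-8]
Step 6: [-8, -8]
Step 7: [-8, -8, 15]
Step 8: [-8, 7]
Step 9: [-56]
Step 10: [-56, 10]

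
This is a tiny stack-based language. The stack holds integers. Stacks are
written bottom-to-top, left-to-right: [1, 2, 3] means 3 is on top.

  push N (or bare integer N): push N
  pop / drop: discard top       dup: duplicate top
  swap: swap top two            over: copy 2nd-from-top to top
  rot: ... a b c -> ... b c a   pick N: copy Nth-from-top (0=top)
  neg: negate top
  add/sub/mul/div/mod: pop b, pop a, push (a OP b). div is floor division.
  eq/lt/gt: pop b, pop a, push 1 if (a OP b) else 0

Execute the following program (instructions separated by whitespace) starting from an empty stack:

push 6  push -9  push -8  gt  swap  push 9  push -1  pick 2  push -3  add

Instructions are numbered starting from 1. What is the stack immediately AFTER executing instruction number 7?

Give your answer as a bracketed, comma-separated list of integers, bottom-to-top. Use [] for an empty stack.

Step 1 ('push 6'): [6]
Step 2 ('push -9'): [6, -9]
Step 3 ('push -8'): [6, -9, -8]
Step 4 ('gt'): [6, 0]
Step 5 ('swap'): [0, 6]
Step 6 ('push 9'): [0, 6, 9]
Step 7 ('push -1'): [0, 6, 9, -1]

Answer: [0, 6, 9, -1]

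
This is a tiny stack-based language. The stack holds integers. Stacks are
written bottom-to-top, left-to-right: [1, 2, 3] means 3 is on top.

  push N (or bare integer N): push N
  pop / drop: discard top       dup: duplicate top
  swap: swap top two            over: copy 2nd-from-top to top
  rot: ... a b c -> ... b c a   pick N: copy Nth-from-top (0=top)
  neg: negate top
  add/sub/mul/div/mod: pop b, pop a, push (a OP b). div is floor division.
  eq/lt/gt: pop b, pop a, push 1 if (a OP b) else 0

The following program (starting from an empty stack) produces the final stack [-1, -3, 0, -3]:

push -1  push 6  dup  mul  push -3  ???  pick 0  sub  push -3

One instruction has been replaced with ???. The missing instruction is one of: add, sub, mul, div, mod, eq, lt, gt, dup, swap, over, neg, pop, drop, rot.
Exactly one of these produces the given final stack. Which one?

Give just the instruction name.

Stack before ???: [-1, 36, -3]
Stack after ???:  [-1, -3, 36]
The instruction that transforms [-1, 36, -3] -> [-1, -3, 36] is: swap

Answer: swap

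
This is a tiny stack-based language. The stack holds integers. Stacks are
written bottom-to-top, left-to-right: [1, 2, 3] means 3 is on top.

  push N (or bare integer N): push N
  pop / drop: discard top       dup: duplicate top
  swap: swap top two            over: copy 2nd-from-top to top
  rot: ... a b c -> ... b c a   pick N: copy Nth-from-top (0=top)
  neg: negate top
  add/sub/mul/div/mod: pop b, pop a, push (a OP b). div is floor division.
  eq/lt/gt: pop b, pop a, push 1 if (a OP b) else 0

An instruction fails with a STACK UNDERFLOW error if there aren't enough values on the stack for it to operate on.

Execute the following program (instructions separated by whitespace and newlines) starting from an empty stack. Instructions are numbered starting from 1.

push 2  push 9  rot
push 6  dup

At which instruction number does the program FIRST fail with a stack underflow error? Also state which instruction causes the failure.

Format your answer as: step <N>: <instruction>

Answer: step 3: rot

Derivation:
Step 1 ('push 2'): stack = [2], depth = 1
Step 2 ('push 9'): stack = [2, 9], depth = 2
Step 3 ('rot'): needs 3 value(s) but depth is 2 — STACK UNDERFLOW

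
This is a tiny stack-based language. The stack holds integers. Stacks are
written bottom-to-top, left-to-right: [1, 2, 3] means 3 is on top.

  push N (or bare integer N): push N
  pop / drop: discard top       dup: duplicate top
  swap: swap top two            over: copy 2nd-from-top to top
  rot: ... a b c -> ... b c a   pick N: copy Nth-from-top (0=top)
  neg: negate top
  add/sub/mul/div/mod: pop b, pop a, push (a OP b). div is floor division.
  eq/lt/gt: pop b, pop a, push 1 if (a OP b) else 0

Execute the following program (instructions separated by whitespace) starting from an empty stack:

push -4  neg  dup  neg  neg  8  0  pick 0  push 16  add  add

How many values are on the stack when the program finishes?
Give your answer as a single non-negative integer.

Answer: 4

Derivation:
After 'push -4': stack = [-4] (depth 1)
After 'neg': stack = [4] (depth 1)
After 'dup': stack = [4, 4] (depth 2)
After 'neg': stack = [4, -4] (depth 2)
After 'neg': stack = [4, 4] (depth 2)
After 'push 8': stack = [4, 4, 8] (depth 3)
After 'push 0': stack = [4, 4, 8, 0] (depth 4)
After 'pick 0': stack = [4, 4, 8, 0, 0] (depth 5)
After 'push 16': stack = [4, 4, 8, 0, 0, 16] (depth 6)
After 'add': stack = [4, 4, 8, 0, 16] (depth 5)
After 'add': stack = [4, 4, 8, 16] (depth 4)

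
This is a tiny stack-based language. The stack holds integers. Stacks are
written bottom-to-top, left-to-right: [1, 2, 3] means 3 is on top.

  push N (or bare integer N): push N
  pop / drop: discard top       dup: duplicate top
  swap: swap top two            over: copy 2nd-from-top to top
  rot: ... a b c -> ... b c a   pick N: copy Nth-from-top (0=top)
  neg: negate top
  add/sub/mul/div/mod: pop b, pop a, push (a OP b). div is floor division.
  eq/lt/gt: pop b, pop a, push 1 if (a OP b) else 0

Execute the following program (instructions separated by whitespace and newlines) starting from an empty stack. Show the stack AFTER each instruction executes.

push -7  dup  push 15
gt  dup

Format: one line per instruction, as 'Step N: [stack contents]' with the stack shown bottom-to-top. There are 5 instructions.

Step 1: [-7]
Step 2: [-7, -7]
Step 3: [-7, -7, 15]
Step 4: [-7, 0]
Step 5: [-7, 0, 0]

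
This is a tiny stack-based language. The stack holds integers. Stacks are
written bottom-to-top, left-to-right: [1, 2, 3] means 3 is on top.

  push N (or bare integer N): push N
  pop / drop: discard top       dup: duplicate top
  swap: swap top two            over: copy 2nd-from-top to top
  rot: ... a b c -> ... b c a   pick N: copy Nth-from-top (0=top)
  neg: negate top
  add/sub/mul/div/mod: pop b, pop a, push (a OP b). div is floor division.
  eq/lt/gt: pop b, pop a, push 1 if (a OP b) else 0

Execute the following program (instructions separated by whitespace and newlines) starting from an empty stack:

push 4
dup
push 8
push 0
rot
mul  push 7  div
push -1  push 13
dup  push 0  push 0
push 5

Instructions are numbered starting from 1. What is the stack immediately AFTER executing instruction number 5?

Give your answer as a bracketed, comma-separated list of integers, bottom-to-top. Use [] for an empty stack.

Step 1 ('push 4'): [4]
Step 2 ('dup'): [4, 4]
Step 3 ('push 8'): [4, 4, 8]
Step 4 ('push 0'): [4, 4, 8, 0]
Step 5 ('rot'): [4, 8, 0, 4]

Answer: [4, 8, 0, 4]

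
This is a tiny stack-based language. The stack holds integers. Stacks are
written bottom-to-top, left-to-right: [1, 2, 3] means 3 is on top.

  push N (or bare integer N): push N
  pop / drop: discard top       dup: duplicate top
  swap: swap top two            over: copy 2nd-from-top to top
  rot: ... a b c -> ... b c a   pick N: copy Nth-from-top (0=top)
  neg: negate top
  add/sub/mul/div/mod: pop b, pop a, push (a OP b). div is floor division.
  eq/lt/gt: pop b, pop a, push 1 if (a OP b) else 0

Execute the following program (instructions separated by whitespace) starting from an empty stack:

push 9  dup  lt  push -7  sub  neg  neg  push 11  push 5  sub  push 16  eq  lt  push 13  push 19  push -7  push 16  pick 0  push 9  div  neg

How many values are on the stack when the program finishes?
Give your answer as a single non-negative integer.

Answer: 6

Derivation:
After 'push 9': stack = [9] (depth 1)
After 'dup': stack = [9, 9] (depth 2)
After 'lt': stack = [0] (depth 1)
After 'push -7': stack = [0, -7] (depth 2)
After 'sub': stack = [7] (depth 1)
After 'neg': stack = [-7] (depth 1)
After 'neg': stack = [7] (depth 1)
After 'push 11': stack = [7, 11] (depth 2)
After 'push 5': stack = [7, 11, 5] (depth 3)
After 'sub': stack = [7, 6] (depth 2)
  ...
After 'eq': stack = [7, 0] (depth 2)
After 'lt': stack = [0] (depth 1)
After 'push 13': stack = [0, 13] (depth 2)
After 'push 19': stack = [0, 13, 19] (depth 3)
After 'push -7': stack = [0, 13, 19, -7] (depth 4)
After 'push 16': stack = [0, 13, 19, -7, 16] (depth 5)
After 'pick 0': stack = [0, 13, 19, -7, 16, 16] (depth 6)
After 'push 9': stack = [0, 13, 19, -7, 16, 16, 9] (depth 7)
After 'div': stack = [0, 13, 19, -7, 16, 1] (depth 6)
After 'neg': stack = [0, 13, 19, -7, 16, -1] (depth 6)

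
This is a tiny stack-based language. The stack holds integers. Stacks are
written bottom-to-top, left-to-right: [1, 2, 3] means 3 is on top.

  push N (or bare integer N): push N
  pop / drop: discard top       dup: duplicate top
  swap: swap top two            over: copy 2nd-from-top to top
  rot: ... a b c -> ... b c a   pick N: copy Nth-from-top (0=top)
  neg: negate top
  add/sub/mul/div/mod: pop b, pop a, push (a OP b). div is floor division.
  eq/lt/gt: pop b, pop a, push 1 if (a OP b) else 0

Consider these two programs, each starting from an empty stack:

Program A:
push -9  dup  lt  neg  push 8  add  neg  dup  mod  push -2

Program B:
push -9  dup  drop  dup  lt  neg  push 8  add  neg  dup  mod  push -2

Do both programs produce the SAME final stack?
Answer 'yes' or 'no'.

Program A trace:
  After 'push -9': [-9]
  After 'dup': [-9, -9]
  After 'lt': [0]
  After 'neg': [0]
  After 'push 8': [0, 8]
  After 'add': [8]
  After 'neg': [-8]
  After 'dup': [-8, -8]
  After 'mod': [0]
  After 'push -2': [0, -2]
Program A final stack: [0, -2]

Program B trace:
  After 'push -9': [-9]
  After 'dup': [-9, -9]
  After 'drop': [-9]
  After 'dup': [-9, -9]
  After 'lt': [0]
  After 'neg': [0]
  After 'push 8': [0, 8]
  After 'add': [8]
  After 'neg': [-8]
  After 'dup': [-8, -8]
  After 'mod': [0]
  After 'push -2': [0, -2]
Program B final stack: [0, -2]
Same: yes

Answer: yes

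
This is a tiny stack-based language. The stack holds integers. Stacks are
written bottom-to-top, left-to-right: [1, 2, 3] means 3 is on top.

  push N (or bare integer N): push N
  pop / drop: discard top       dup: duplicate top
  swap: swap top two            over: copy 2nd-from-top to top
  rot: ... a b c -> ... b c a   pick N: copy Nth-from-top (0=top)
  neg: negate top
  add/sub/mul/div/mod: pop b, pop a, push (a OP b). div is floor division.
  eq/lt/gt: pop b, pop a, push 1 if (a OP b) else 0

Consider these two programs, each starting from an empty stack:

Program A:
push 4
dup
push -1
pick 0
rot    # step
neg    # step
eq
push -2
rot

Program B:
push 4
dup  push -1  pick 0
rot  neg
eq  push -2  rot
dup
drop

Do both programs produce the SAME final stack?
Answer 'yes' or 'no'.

Answer: yes

Derivation:
Program A trace:
  After 'push 4': [4]
  After 'dup': [4, 4]
  After 'push -1': [4, 4, -1]
  After 'pick 0': [4, 4, -1, -1]
  After 'rot': [4, -1, -1, 4]
  After 'neg': [4, -1, -1, -4]
  After 'eq': [4, -1, 0]
  After 'push -2': [4, -1, 0, -2]
  After 'rot': [4, 0, -2, -1]
Program A final stack: [4, 0, -2, -1]

Program B trace:
  After 'push 4': [4]
  After 'dup': [4, 4]
  After 'push -1': [4, 4, -1]
  After 'pick 0': [4, 4, -1, -1]
  After 'rot': [4, -1, -1, 4]
  After 'neg': [4, -1, -1, -4]
  After 'eq': [4, -1, 0]
  After 'push -2': [4, -1, 0, -2]
  After 'rot': [4, 0, -2, -1]
  After 'dup': [4, 0, -2, -1, -1]
  After 'drop': [4, 0, -2, -1]
Program B final stack: [4, 0, -2, -1]
Same: yes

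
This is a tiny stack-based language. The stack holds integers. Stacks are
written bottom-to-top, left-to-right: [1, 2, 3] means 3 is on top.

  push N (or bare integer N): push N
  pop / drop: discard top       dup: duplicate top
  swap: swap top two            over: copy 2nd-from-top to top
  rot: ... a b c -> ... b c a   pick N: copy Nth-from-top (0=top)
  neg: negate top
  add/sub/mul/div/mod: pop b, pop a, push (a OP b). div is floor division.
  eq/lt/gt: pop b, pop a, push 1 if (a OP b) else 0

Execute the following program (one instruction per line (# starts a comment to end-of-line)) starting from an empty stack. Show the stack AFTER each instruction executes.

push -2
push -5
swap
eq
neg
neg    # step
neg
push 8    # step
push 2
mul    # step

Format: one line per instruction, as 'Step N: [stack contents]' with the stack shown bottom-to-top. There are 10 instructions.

Step 1: [-2]
Step 2: [-2, -5]
Step 3: [-5, -2]
Step 4: [0]
Step 5: [0]
Step 6: [0]
Step 7: [0]
Step 8: [0, 8]
Step 9: [0, 8, 2]
Step 10: [0, 16]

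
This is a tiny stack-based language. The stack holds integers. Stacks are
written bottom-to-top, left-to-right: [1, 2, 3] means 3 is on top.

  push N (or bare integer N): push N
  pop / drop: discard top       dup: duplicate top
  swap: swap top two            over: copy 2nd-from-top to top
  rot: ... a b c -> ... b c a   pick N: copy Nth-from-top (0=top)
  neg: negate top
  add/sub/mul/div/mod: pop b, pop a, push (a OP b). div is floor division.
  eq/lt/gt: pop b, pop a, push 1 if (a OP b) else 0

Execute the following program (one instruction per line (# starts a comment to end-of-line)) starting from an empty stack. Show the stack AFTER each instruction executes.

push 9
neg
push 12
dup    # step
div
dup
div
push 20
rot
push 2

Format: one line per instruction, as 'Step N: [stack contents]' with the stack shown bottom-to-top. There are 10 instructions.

Step 1: [9]
Step 2: [-9]
Step 3: [-9, 12]
Step 4: [-9, 12, 12]
Step 5: [-9, 1]
Step 6: [-9, 1, 1]
Step 7: [-9, 1]
Step 8: [-9, 1, 20]
Step 9: [1, 20, -9]
Step 10: [1, 20, -9, 2]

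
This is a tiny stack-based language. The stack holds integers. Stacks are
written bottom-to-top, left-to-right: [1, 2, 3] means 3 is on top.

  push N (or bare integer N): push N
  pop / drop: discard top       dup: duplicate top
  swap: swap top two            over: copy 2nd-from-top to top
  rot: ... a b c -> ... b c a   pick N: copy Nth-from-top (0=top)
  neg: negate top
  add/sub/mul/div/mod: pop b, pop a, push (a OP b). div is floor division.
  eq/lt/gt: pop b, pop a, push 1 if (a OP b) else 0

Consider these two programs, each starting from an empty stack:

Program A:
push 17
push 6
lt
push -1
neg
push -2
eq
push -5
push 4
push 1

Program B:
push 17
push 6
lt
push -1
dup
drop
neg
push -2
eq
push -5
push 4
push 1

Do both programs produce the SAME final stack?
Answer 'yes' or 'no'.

Answer: yes

Derivation:
Program A trace:
  After 'push 17': [17]
  After 'push 6': [17, 6]
  After 'lt': [0]
  After 'push -1': [0, -1]
  After 'neg': [0, 1]
  After 'push -2': [0, 1, -2]
  After 'eq': [0, 0]
  After 'push -5': [0, 0, -5]
  After 'push 4': [0, 0, -5, 4]
  After 'push 1': [0, 0, -5, 4, 1]
Program A final stack: [0, 0, -5, 4, 1]

Program B trace:
  After 'push 17': [17]
  After 'push 6': [17, 6]
  After 'lt': [0]
  After 'push -1': [0, -1]
  After 'dup': [0, -1, -1]
  After 'drop': [0, -1]
  After 'neg': [0, 1]
  After 'push -2': [0, 1, -2]
  After 'eq': [0, 0]
  After 'push -5': [0, 0, -5]
  After 'push 4': [0, 0, -5, 4]
  After 'push 1': [0, 0, -5, 4, 1]
Program B final stack: [0, 0, -5, 4, 1]
Same: yes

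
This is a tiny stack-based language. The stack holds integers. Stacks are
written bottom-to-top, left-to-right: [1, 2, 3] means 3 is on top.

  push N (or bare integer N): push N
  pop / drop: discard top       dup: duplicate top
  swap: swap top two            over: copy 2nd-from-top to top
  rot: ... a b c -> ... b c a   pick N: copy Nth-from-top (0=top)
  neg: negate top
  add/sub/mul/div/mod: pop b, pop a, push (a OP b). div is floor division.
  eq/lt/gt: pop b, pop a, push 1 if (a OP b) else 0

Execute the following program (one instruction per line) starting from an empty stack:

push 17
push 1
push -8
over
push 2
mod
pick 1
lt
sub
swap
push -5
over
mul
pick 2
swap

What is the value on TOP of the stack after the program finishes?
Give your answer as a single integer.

Answer: -5

Derivation:
After 'push 17': [17]
After 'push 1': [17, 1]
After 'push -8': [17, 1, -8]
After 'over': [17, 1, -8, 1]
After 'push 2': [17, 1, -8, 1, 2]
After 'mod': [17, 1, -8, 1]
After 'pick 1': [17, 1, -8, 1, -8]
After 'lt': [17, 1, -8, 0]
After 'sub': [17, 1, -8]
After 'swap': [17, -8, 1]
After 'push -5': [17, -8, 1, -5]
After 'over': [17, -8, 1, -5, 1]
After 'mul': [17, -8, 1, -5]
After 'pick 2': [17, -8, 1, -5, -8]
After 'swap': [17, -8, 1, -8, -5]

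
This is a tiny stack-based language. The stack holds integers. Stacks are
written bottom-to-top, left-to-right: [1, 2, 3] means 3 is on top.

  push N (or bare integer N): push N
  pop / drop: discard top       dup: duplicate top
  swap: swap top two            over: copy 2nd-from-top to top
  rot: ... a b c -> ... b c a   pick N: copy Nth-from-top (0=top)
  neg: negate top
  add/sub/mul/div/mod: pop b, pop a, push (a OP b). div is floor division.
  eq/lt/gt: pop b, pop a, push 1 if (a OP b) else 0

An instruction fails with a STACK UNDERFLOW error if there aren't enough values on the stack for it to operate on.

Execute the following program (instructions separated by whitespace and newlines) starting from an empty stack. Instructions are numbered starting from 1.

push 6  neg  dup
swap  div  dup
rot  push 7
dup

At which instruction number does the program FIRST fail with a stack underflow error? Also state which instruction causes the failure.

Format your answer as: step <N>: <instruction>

Step 1 ('push 6'): stack = [6], depth = 1
Step 2 ('neg'): stack = [-6], depth = 1
Step 3 ('dup'): stack = [-6, -6], depth = 2
Step 4 ('swap'): stack = [-6, -6], depth = 2
Step 5 ('div'): stack = [1], depth = 1
Step 6 ('dup'): stack = [1, 1], depth = 2
Step 7 ('rot'): needs 3 value(s) but depth is 2 — STACK UNDERFLOW

Answer: step 7: rot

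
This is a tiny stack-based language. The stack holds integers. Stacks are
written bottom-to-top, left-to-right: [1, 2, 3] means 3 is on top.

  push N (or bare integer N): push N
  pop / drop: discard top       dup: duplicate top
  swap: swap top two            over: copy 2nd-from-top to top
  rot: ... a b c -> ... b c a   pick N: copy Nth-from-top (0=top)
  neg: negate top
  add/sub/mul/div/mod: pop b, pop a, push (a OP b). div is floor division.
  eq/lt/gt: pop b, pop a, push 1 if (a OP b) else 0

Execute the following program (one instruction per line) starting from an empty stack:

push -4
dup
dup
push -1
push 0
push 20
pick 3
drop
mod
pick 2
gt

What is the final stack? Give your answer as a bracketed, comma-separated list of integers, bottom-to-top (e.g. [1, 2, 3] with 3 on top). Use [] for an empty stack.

After 'push -4': [-4]
After 'dup': [-4, -4]
After 'dup': [-4, -4, -4]
After 'push -1': [-4, -4, -4, -1]
After 'push 0': [-4, -4, -4, -1, 0]
After 'push 20': [-4, -4, -4, -1, 0, 20]
After 'pick 3': [-4, -4, -4, -1, 0, 20, -4]
After 'drop': [-4, -4, -4, -1, 0, 20]
After 'mod': [-4, -4, -4, -1, 0]
After 'pick 2': [-4, -4, -4, -1, 0, -4]
After 'gt': [-4, -4, -4, -1, 1]

Answer: [-4, -4, -4, -1, 1]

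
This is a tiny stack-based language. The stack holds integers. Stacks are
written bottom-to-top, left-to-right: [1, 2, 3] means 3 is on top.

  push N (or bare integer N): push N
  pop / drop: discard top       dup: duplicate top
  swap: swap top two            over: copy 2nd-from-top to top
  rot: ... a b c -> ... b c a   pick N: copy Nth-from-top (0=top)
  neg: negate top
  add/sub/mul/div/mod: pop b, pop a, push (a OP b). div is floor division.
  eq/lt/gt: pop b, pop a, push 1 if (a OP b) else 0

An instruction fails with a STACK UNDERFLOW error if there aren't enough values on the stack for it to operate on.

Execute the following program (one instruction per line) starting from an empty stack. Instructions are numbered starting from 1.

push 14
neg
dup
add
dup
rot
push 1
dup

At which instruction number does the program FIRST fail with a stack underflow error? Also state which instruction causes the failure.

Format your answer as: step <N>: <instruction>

Answer: step 6: rot

Derivation:
Step 1 ('push 14'): stack = [14], depth = 1
Step 2 ('neg'): stack = [-14], depth = 1
Step 3 ('dup'): stack = [-14, -14], depth = 2
Step 4 ('add'): stack = [-28], depth = 1
Step 5 ('dup'): stack = [-28, -28], depth = 2
Step 6 ('rot'): needs 3 value(s) but depth is 2 — STACK UNDERFLOW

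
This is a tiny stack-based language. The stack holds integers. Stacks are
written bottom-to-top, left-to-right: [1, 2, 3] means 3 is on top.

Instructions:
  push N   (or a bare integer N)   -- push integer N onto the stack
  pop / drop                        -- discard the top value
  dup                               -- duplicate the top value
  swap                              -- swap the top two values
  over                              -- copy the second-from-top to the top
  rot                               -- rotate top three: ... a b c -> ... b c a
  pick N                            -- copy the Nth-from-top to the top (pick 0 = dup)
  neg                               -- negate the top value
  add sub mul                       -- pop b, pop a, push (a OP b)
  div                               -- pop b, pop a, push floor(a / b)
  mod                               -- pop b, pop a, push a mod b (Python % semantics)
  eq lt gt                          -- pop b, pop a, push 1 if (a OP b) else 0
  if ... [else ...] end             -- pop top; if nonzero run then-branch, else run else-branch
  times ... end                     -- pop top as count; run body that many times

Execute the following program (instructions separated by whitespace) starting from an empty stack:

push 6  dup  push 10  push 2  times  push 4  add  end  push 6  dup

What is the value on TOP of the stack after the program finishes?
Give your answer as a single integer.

After 'push 6': [6]
After 'dup': [6, 6]
After 'push 10': [6, 6, 10]
After 'push 2': [6, 6, 10, 2]
After 'times': [6, 6, 10]
After 'push 4': [6, 6, 10, 4]
After 'add': [6, 6, 14]
After 'push 4': [6, 6, 14, 4]
After 'add': [6, 6, 18]
After 'push 6': [6, 6, 18, 6]
After 'dup': [6, 6, 18, 6, 6]

Answer: 6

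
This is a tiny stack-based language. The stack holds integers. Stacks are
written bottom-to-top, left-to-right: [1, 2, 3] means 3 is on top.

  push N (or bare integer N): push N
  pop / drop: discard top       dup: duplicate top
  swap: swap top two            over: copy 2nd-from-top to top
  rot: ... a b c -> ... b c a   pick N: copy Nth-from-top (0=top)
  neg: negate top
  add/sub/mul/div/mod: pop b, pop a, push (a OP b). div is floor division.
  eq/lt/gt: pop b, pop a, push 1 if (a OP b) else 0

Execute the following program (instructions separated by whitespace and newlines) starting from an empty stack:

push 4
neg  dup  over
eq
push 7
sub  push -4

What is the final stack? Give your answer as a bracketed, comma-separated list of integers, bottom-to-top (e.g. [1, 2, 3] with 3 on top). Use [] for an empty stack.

After 'push 4': [4]
After 'neg': [-4]
After 'dup': [-4, -4]
After 'over': [-4, -4, -4]
After 'eq': [-4, 1]
After 'push 7': [-4, 1, 7]
After 'sub': [-4, -6]
After 'push -4': [-4, -6, -4]

Answer: [-4, -6, -4]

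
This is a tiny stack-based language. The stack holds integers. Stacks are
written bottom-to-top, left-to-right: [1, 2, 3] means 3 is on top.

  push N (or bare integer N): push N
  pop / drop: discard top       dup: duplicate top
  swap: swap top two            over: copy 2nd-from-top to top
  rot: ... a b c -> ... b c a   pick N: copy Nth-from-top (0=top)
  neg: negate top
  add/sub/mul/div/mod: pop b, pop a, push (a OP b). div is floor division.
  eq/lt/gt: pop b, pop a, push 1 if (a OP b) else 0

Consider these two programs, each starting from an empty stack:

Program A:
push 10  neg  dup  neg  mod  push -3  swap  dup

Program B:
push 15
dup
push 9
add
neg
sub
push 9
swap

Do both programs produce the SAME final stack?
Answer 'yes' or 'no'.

Program A trace:
  After 'push 10': [10]
  After 'neg': [-10]
  After 'dup': [-10, -10]
  After 'neg': [-10, 10]
  After 'mod': [0]
  After 'push -3': [0, -3]
  After 'swap': [-3, 0]
  After 'dup': [-3, 0, 0]
Program A final stack: [-3, 0, 0]

Program B trace:
  After 'push 15': [15]
  After 'dup': [15, 15]
  After 'push 9': [15, 15, 9]
  After 'add': [15, 24]
  After 'neg': [15, -24]
  After 'sub': [39]
  After 'push 9': [39, 9]
  After 'swap': [9, 39]
Program B final stack: [9, 39]
Same: no

Answer: no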